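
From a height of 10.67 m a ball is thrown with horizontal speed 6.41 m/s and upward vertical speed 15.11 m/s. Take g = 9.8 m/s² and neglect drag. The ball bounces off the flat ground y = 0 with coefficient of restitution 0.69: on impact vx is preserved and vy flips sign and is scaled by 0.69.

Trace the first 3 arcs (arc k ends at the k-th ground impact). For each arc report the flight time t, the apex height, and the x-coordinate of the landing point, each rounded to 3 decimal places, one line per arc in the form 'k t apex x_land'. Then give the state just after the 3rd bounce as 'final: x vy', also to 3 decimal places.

1 3.676 22.319 23.563
2 2.945 10.626 42.442
3 2.032 5.059 55.468
final: 55.468 6.871

Arc 1: start y=10.670, vy=15.110 → t=3.676, apex=22.319, x_land=23.563, impact vy=-20.915
  bounce: vy ← 0.69·20.915 = 14.431
Arc 2: start y=0.000, vy=14.431 → t=2.945, apex=10.626, x_land=42.442, impact vy=-14.431
  bounce: vy ← 0.69·14.431 = 9.958
Arc 3: start y=0.000, vy=9.958 → t=2.032, apex=5.059, x_land=55.468, impact vy=-9.958
  bounce: vy ← 0.69·9.958 = 6.871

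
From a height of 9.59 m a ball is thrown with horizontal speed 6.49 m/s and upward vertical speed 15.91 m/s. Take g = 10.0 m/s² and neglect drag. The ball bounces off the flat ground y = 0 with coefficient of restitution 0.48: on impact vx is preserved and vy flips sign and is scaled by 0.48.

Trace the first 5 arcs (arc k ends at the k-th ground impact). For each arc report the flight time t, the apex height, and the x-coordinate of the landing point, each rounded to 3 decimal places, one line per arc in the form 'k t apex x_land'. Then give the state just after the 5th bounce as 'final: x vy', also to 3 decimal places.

Arc 1: start y=9.590, vy=15.910 → t=3.700, apex=22.246, x_land=24.015, impact vy=-21.093
  bounce: vy ← 0.48·21.093 = 10.125
Arc 2: start y=0.000, vy=10.125 → t=2.025, apex=5.126, x_land=37.157, impact vy=-10.125
  bounce: vy ← 0.48·10.125 = 4.860
Arc 3: start y=0.000, vy=4.860 → t=0.972, apex=1.181, x_land=43.465, impact vy=-4.860
  bounce: vy ← 0.48·4.860 = 2.333
Arc 4: start y=0.000, vy=2.333 → t=0.467, apex=0.272, x_land=46.493, impact vy=-2.333
  bounce: vy ← 0.48·2.333 = 1.120
Arc 5: start y=0.000, vy=1.120 → t=0.224, apex=0.063, x_land=47.947, impact vy=-1.120
  bounce: vy ← 0.48·1.120 = 0.537

1 3.700 22.246 24.015
2 2.025 5.126 37.157
3 0.972 1.181 43.465
4 0.467 0.272 46.493
5 0.224 0.063 47.947
final: 47.947 0.537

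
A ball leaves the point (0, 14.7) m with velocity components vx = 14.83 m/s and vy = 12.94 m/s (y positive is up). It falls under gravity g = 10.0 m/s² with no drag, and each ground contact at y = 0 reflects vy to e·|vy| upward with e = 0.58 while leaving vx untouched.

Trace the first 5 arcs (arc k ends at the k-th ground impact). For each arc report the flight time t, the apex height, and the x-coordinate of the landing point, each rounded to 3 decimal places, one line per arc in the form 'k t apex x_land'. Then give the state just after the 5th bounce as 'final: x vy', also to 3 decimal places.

Arc 1: start y=14.700, vy=12.940 → t=3.442, apex=23.072, x_land=51.047, impact vy=-21.481
  bounce: vy ← 0.58·21.481 = 12.459
Arc 2: start y=0.000, vy=12.459 → t=2.492, apex=7.761, x_land=88.000, impact vy=-12.459
  bounce: vy ← 0.58·12.459 = 7.226
Arc 3: start y=0.000, vy=7.226 → t=1.445, apex=2.611, x_land=109.434, impact vy=-7.226
  bounce: vy ← 0.58·7.226 = 4.191
Arc 4: start y=0.000, vy=4.191 → t=0.838, apex=0.878, x_land=121.865, impact vy=-4.191
  bounce: vy ← 0.58·4.191 = 2.431
Arc 5: start y=0.000, vy=2.431 → t=0.486, apex=0.295, x_land=129.075, impact vy=-2.431
  bounce: vy ← 0.58·2.431 = 1.410

1 3.442 23.072 51.047
2 2.492 7.761 88.000
3 1.445 2.611 109.434
4 0.838 0.878 121.865
5 0.486 0.295 129.075
final: 129.075 1.410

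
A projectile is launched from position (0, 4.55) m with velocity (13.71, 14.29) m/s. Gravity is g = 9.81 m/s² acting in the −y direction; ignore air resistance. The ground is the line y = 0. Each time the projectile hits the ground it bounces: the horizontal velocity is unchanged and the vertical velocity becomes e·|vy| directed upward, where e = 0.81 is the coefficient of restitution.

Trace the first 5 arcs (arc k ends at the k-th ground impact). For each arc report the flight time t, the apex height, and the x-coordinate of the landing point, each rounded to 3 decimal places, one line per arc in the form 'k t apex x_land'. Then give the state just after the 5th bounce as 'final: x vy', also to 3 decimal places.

1 3.203 14.958 43.913
2 2.829 9.814 82.698
3 2.291 6.439 114.114
4 1.856 4.225 139.562
5 1.503 2.772 160.174
final: 160.174 5.973

Arc 1: start y=4.550, vy=14.290 → t=3.203, apex=14.958, x_land=43.913, impact vy=-17.131
  bounce: vy ← 0.81·17.131 = 13.876
Arc 2: start y=0.000, vy=13.876 → t=2.829, apex=9.814, x_land=82.698, impact vy=-13.876
  bounce: vy ← 0.81·13.876 = 11.240
Arc 3: start y=0.000, vy=11.240 → t=2.291, apex=6.439, x_land=114.114, impact vy=-11.240
  bounce: vy ← 0.81·11.240 = 9.104
Arc 4: start y=0.000, vy=9.104 → t=1.856, apex=4.225, x_land=139.562, impact vy=-9.104
  bounce: vy ← 0.81·9.104 = 7.374
Arc 5: start y=0.000, vy=7.374 → t=1.503, apex=2.772, x_land=160.174, impact vy=-7.374
  bounce: vy ← 0.81·7.374 = 5.973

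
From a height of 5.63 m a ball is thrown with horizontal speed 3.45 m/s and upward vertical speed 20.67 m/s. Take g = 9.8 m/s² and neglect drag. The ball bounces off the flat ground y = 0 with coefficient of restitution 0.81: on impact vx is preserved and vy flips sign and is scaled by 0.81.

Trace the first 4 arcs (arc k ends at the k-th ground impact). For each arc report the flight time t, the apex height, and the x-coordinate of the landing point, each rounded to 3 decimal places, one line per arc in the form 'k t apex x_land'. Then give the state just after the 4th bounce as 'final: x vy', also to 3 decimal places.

Arc 1: start y=5.630, vy=20.670 → t=4.475, apex=27.428, x_land=15.439, impact vy=-23.186
  bounce: vy ← 0.81·23.186 = 18.781
Arc 2: start y=0.000, vy=18.781 → t=3.833, apex=17.996, x_land=28.662, impact vy=-18.781
  bounce: vy ← 0.81·18.781 = 15.212
Arc 3: start y=0.000, vy=15.212 → t=3.105, apex=11.807, x_land=39.373, impact vy=-15.212
  bounce: vy ← 0.81·15.212 = 12.322
Arc 4: start y=0.000, vy=12.322 → t=2.515, apex=7.747, x_land=48.049, impact vy=-12.322
  bounce: vy ← 0.81·12.322 = 9.981

1 4.475 27.428 15.439
2 3.833 17.996 28.662
3 3.105 11.807 39.373
4 2.515 7.747 48.049
final: 48.049 9.981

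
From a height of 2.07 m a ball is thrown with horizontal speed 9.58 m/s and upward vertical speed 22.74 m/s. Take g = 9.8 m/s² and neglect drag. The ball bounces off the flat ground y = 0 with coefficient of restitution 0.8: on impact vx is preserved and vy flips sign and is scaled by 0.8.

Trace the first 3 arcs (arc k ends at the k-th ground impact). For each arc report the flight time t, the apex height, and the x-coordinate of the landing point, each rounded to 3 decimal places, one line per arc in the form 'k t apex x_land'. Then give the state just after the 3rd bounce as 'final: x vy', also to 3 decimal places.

1 4.730 28.453 45.315
2 3.856 18.210 82.251
3 3.084 11.654 111.800
final: 111.800 12.091

Arc 1: start y=2.070, vy=22.740 → t=4.730, apex=28.453, x_land=45.315, impact vy=-23.615
  bounce: vy ← 0.8·23.615 = 18.892
Arc 2: start y=0.000, vy=18.892 → t=3.856, apex=18.210, x_land=82.251, impact vy=-18.892
  bounce: vy ← 0.8·18.892 = 15.114
Arc 3: start y=0.000, vy=15.114 → t=3.084, apex=11.654, x_land=111.800, impact vy=-15.114
  bounce: vy ← 0.8·15.114 = 12.091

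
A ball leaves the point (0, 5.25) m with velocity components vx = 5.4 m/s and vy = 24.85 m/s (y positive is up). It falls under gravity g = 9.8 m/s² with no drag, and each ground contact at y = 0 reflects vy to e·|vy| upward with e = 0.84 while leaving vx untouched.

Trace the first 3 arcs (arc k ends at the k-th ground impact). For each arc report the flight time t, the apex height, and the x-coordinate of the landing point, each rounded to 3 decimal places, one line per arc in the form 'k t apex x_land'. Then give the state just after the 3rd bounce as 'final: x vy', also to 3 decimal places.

1 5.275 36.756 28.483
2 4.601 25.935 53.329
3 3.865 18.300 74.201
final: 74.201 15.909

Arc 1: start y=5.250, vy=24.850 → t=5.275, apex=36.756, x_land=28.483, impact vy=-26.841
  bounce: vy ← 0.84·26.841 = 22.546
Arc 2: start y=0.000, vy=22.546 → t=4.601, apex=25.935, x_land=53.329, impact vy=-22.546
  bounce: vy ← 0.84·22.546 = 18.939
Arc 3: start y=0.000, vy=18.939 → t=3.865, apex=18.300, x_land=74.201, impact vy=-18.939
  bounce: vy ← 0.84·18.939 = 15.909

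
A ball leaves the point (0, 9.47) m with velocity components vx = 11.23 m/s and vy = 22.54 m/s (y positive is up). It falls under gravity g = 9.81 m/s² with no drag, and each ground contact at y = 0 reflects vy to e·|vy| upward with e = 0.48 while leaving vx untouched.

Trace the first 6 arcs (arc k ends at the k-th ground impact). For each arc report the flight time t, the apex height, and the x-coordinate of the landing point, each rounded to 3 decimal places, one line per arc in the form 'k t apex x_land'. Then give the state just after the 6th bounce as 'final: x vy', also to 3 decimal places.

1 4.983 35.365 55.957
2 2.578 8.148 84.904
3 1.237 1.877 98.799
4 0.594 0.433 105.469
5 0.285 0.100 108.670
6 0.137 0.023 110.207
final: 110.207 0.322

Arc 1: start y=9.470, vy=22.540 → t=4.983, apex=35.365, x_land=55.957, impact vy=-26.341
  bounce: vy ← 0.48·26.341 = 12.644
Arc 2: start y=0.000, vy=12.644 → t=2.578, apex=8.148, x_land=84.904, impact vy=-12.644
  bounce: vy ← 0.48·12.644 = 6.069
Arc 3: start y=0.000, vy=6.069 → t=1.237, apex=1.877, x_land=98.799, impact vy=-6.069
  bounce: vy ← 0.48·6.069 = 2.913
Arc 4: start y=0.000, vy=2.913 → t=0.594, apex=0.433, x_land=105.469, impact vy=-2.913
  bounce: vy ← 0.48·2.913 = 1.398
Arc 5: start y=0.000, vy=1.398 → t=0.285, apex=0.100, x_land=108.670, impact vy=-1.398
  bounce: vy ← 0.48·1.398 = 0.671
Arc 6: start y=0.000, vy=0.671 → t=0.137, apex=0.023, x_land=110.207, impact vy=-0.671
  bounce: vy ← 0.48·0.671 = 0.322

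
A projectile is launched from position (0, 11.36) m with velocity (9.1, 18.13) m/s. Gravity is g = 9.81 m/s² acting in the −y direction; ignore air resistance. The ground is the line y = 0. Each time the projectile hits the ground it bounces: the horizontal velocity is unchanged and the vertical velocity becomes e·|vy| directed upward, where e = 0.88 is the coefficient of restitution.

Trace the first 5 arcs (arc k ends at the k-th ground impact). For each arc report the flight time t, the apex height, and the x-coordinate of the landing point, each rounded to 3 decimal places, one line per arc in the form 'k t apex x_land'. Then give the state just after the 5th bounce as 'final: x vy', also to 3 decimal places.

Arc 1: start y=11.360, vy=18.130 → t=4.242, apex=28.113, x_land=38.604, impact vy=-23.486
  bounce: vy ← 0.88·23.486 = 20.667
Arc 2: start y=0.000, vy=20.667 → t=4.214, apex=21.771, x_land=76.947, impact vy=-20.667
  bounce: vy ← 0.88·20.667 = 18.187
Arc 3: start y=0.000, vy=18.187 → t=3.708, apex=16.859, x_land=110.689, impact vy=-18.187
  bounce: vy ← 0.88·18.187 = 16.005
Arc 4: start y=0.000, vy=16.005 → t=3.263, apex=13.056, x_land=140.382, impact vy=-16.005
  bounce: vy ← 0.88·16.005 = 14.084
Arc 5: start y=0.000, vy=14.084 → t=2.871, apex=10.110, x_land=166.512, impact vy=-14.084
  bounce: vy ← 0.88·14.084 = 12.394

1 4.242 28.113 38.604
2 4.214 21.771 76.947
3 3.708 16.859 110.689
4 3.263 13.056 140.382
5 2.871 10.110 166.512
final: 166.512 12.394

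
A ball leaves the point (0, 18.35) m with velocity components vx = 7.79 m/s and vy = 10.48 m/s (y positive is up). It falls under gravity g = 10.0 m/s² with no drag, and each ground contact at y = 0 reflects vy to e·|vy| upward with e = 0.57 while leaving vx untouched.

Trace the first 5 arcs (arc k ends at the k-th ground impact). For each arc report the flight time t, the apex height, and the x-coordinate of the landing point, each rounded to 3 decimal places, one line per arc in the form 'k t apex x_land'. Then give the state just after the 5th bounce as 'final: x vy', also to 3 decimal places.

1 3.232 23.842 25.175
2 2.489 7.746 44.567
3 1.419 2.517 55.620
4 0.809 0.818 61.921
5 0.461 0.266 65.512
final: 65.512 1.314

Arc 1: start y=18.350, vy=10.480 → t=3.232, apex=23.842, x_land=25.175, impact vy=-21.836
  bounce: vy ← 0.57·21.836 = 12.447
Arc 2: start y=0.000, vy=12.447 → t=2.489, apex=7.746, x_land=44.567, impact vy=-12.447
  bounce: vy ← 0.57·12.447 = 7.095
Arc 3: start y=0.000, vy=7.095 → t=1.419, apex=2.517, x_land=55.620, impact vy=-7.095
  bounce: vy ← 0.57·7.095 = 4.044
Arc 4: start y=0.000, vy=4.044 → t=0.809, apex=0.818, x_land=61.921, impact vy=-4.044
  bounce: vy ← 0.57·4.044 = 2.305
Arc 5: start y=0.000, vy=2.305 → t=0.461, apex=0.266, x_land=65.512, impact vy=-2.305
  bounce: vy ← 0.57·2.305 = 1.314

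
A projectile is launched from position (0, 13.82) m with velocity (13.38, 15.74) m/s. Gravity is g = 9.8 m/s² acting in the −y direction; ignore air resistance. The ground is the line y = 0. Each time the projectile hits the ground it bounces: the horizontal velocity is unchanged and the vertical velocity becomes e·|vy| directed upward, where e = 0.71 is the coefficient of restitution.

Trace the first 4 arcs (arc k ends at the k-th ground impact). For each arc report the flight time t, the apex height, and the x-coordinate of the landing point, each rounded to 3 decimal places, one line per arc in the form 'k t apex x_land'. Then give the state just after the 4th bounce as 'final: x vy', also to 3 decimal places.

Arc 1: start y=13.820, vy=15.740 → t=3.930, apex=26.460, x_land=52.582, impact vy=-22.773
  bounce: vy ← 0.71·22.773 = 16.169
Arc 2: start y=0.000, vy=16.169 → t=3.300, apex=13.339, x_land=96.734, impact vy=-16.169
  bounce: vy ← 0.71·16.169 = 11.480
Arc 3: start y=0.000, vy=11.480 → t=2.343, apex=6.724, x_land=128.081, impact vy=-11.480
  bounce: vy ← 0.71·11.480 = 8.151
Arc 4: start y=0.000, vy=8.151 → t=1.663, apex=3.390, x_land=150.338, impact vy=-8.151
  bounce: vy ← 0.71·8.151 = 5.787

1 3.930 26.460 52.582
2 3.300 13.339 96.734
3 2.343 6.724 128.081
4 1.663 3.390 150.338
final: 150.338 5.787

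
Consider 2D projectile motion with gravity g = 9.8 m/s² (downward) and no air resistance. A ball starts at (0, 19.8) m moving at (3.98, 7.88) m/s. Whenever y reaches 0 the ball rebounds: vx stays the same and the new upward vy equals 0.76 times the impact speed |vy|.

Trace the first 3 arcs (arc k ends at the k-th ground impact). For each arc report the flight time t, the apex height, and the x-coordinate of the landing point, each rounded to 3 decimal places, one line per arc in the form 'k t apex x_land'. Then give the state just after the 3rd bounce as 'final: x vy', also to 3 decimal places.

Arc 1: start y=19.800, vy=7.880 → t=2.969, apex=22.968, x_land=11.817, impact vy=-21.217
  bounce: vy ← 0.76·21.217 = 16.125
Arc 2: start y=0.000, vy=16.125 → t=3.291, apex=13.266, x_land=24.915, impact vy=-16.125
  bounce: vy ← 0.76·16.125 = 12.255
Arc 3: start y=0.000, vy=12.255 → t=2.501, apex=7.663, x_land=34.869, impact vy=-12.255
  bounce: vy ← 0.76·12.255 = 9.314

1 2.969 22.968 11.817
2 3.291 13.266 24.915
3 2.501 7.663 34.869
final: 34.869 9.314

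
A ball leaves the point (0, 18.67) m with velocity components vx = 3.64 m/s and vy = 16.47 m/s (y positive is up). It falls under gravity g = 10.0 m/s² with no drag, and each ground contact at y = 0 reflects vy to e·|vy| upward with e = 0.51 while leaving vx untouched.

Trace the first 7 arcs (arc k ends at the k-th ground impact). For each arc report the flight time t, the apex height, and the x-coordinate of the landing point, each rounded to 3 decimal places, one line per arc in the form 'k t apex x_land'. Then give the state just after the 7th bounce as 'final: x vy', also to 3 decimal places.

Arc 1: start y=18.670, vy=16.470 → t=4.186, apex=32.233, x_land=15.237, impact vy=-25.390
  bounce: vy ← 0.51·25.390 = 12.949
Arc 2: start y=0.000, vy=12.949 → t=2.590, apex=8.384, x_land=24.664, impact vy=-12.949
  bounce: vy ← 0.51·12.949 = 6.604
Arc 3: start y=0.000, vy=6.604 → t=1.321, apex=2.181, x_land=29.472, impact vy=-6.604
  bounce: vy ← 0.51·6.604 = 3.368
Arc 4: start y=0.000, vy=3.368 → t=0.674, apex=0.567, x_land=31.924, impact vy=-3.368
  bounce: vy ← 0.51·3.368 = 1.718
Arc 5: start y=0.000, vy=1.718 → t=0.344, apex=0.148, x_land=33.174, impact vy=-1.718
  bounce: vy ← 0.51·1.718 = 0.876
Arc 6: start y=0.000, vy=0.876 → t=0.175, apex=0.038, x_land=33.812, impact vy=-0.876
  bounce: vy ← 0.51·0.876 = 0.447
Arc 7: start y=0.000, vy=0.447 → t=0.089, apex=0.010, x_land=34.137, impact vy=-0.447
  bounce: vy ← 0.51·0.447 = 0.228

1 4.186 32.233 15.237
2 2.590 8.384 24.664
3 1.321 2.181 29.472
4 0.674 0.567 31.924
5 0.344 0.148 33.174
6 0.175 0.038 33.812
7 0.089 0.010 34.137
final: 34.137 0.228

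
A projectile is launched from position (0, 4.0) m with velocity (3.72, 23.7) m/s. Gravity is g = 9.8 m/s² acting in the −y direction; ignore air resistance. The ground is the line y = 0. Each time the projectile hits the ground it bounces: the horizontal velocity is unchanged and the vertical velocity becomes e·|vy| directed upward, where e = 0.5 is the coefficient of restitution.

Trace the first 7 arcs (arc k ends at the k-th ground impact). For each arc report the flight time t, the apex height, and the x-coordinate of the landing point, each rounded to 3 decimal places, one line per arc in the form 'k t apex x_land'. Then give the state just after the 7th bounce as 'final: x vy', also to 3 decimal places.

1 5.000 32.658 18.600
2 2.582 8.164 28.204
3 1.291 2.041 33.006
4 0.645 0.510 35.406
5 0.323 0.128 36.607
6 0.161 0.032 37.207
7 0.081 0.008 37.507
final: 37.507 0.198

Arc 1: start y=4.000, vy=23.700 → t=5.000, apex=32.658, x_land=18.600, impact vy=-25.300
  bounce: vy ← 0.5·25.300 = 12.650
Arc 2: start y=0.000, vy=12.650 → t=2.582, apex=8.164, x_land=28.204, impact vy=-12.650
  bounce: vy ← 0.5·12.650 = 6.325
Arc 3: start y=0.000, vy=6.325 → t=1.291, apex=2.041, x_land=33.006, impact vy=-6.325
  bounce: vy ← 0.5·6.325 = 3.163
Arc 4: start y=0.000, vy=3.163 → t=0.645, apex=0.510, x_land=35.406, impact vy=-3.163
  bounce: vy ← 0.5·3.163 = 1.581
Arc 5: start y=0.000, vy=1.581 → t=0.323, apex=0.128, x_land=36.607, impact vy=-1.581
  bounce: vy ← 0.5·1.581 = 0.791
Arc 6: start y=0.000, vy=0.791 → t=0.161, apex=0.032, x_land=37.207, impact vy=-0.791
  bounce: vy ← 0.5·0.791 = 0.395
Arc 7: start y=0.000, vy=0.395 → t=0.081, apex=0.008, x_land=37.507, impact vy=-0.395
  bounce: vy ← 0.5·0.395 = 0.198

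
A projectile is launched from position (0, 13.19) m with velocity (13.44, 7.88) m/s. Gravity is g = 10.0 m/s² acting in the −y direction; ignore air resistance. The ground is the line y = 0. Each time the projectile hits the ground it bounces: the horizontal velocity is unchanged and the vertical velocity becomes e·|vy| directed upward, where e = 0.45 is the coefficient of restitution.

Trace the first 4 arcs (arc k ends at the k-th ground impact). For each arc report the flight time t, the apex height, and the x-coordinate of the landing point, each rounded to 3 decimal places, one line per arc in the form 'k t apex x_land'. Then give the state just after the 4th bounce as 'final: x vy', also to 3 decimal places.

Arc 1: start y=13.190, vy=7.880 → t=2.593, apex=16.295, x_land=34.853, impact vy=-18.053
  bounce: vy ← 0.45·18.053 = 8.124
Arc 2: start y=0.000, vy=8.124 → t=1.625, apex=3.300, x_land=56.690, impact vy=-8.124
  bounce: vy ← 0.45·8.124 = 3.656
Arc 3: start y=0.000, vy=3.656 → t=0.731, apex=0.668, x_land=66.516, impact vy=-3.656
  bounce: vy ← 0.45·3.656 = 1.645
Arc 4: start y=0.000, vy=1.645 → t=0.329, apex=0.135, x_land=70.938, impact vy=-1.645
  bounce: vy ← 0.45·1.645 = 0.740

1 2.593 16.295 34.853
2 1.625 3.300 56.690
3 0.731 0.668 66.516
4 0.329 0.135 70.938
final: 70.938 0.740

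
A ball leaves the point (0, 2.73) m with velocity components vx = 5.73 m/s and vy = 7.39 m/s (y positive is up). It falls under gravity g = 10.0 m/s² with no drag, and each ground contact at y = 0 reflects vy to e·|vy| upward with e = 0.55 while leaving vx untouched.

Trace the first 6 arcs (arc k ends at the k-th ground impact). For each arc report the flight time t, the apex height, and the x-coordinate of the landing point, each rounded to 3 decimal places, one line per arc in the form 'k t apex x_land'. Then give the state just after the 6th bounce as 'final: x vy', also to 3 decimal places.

Arc 1: start y=2.730, vy=7.390 → t=1.784, apex=5.461, x_land=10.223, impact vy=-10.450
  bounce: vy ← 0.55·10.450 = 5.748
Arc 2: start y=0.000, vy=5.748 → t=1.150, apex=1.652, x_land=16.810, impact vy=-5.748
  bounce: vy ← 0.55·5.748 = 3.161
Arc 3: start y=0.000, vy=3.161 → t=0.632, apex=0.500, x_land=20.432, impact vy=-3.161
  bounce: vy ← 0.55·3.161 = 1.739
Arc 4: start y=0.000, vy=1.739 → t=0.348, apex=0.151, x_land=22.425, impact vy=-1.739
  bounce: vy ← 0.55·1.739 = 0.956
Arc 5: start y=0.000, vy=0.956 → t=0.191, apex=0.046, x_land=23.521, impact vy=-0.956
  bounce: vy ← 0.55·0.956 = 0.526
Arc 6: start y=0.000, vy=0.526 → t=0.105, apex=0.014, x_land=24.124, impact vy=-0.526
  bounce: vy ← 0.55·0.526 = 0.289

1 1.784 5.461 10.223
2 1.150 1.652 16.810
3 0.632 0.500 20.432
4 0.348 0.151 22.425
5 0.191 0.046 23.521
6 0.105 0.014 24.124
final: 24.124 0.289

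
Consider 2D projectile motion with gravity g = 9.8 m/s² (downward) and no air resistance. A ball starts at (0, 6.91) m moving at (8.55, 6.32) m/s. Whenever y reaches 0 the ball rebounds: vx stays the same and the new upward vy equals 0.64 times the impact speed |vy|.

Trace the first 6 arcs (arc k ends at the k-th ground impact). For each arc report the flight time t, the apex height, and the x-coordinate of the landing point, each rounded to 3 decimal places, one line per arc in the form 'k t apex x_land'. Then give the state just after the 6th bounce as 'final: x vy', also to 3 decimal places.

Arc 1: start y=6.910, vy=6.320 → t=1.996, apex=8.948, x_land=17.068, impact vy=-13.243
  bounce: vy ← 0.64·13.243 = 8.476
Arc 2: start y=0.000, vy=8.476 → t=1.730, apex=3.665, x_land=31.857, impact vy=-8.476
  bounce: vy ← 0.64·8.476 = 5.424
Arc 3: start y=0.000, vy=5.424 → t=1.107, apex=1.501, x_land=41.322, impact vy=-5.424
  bounce: vy ← 0.64·5.424 = 3.472
Arc 4: start y=0.000, vy=3.472 → t=0.708, apex=0.615, x_land=47.379, impact vy=-3.472
  bounce: vy ← 0.64·3.472 = 2.222
Arc 5: start y=0.000, vy=2.222 → t=0.453, apex=0.252, x_land=51.256, impact vy=-2.222
  bounce: vy ← 0.64·2.222 = 1.422
Arc 6: start y=0.000, vy=1.422 → t=0.290, apex=0.103, x_land=53.737, impact vy=-1.422
  bounce: vy ← 0.64·1.422 = 0.910

1 1.996 8.948 17.068
2 1.730 3.665 31.857
3 1.107 1.501 41.322
4 0.708 0.615 47.379
5 0.453 0.252 51.256
6 0.290 0.103 53.737
final: 53.737 0.910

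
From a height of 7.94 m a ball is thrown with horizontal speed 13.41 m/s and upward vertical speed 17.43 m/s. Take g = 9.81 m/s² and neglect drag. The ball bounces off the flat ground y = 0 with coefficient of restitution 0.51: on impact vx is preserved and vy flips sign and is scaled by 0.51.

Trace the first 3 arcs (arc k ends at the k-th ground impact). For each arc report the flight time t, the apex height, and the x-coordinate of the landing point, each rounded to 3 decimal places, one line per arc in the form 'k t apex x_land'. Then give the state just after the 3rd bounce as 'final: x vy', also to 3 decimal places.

1 3.962 23.424 53.131
2 2.229 6.093 83.023
3 1.137 1.585 98.267
final: 98.267 2.844

Arc 1: start y=7.940, vy=17.430 → t=3.962, apex=23.424, x_land=53.131, impact vy=-21.438
  bounce: vy ← 0.51·21.438 = 10.933
Arc 2: start y=0.000, vy=10.933 → t=2.229, apex=6.093, x_land=83.023, impact vy=-10.933
  bounce: vy ← 0.51·10.933 = 5.576
Arc 3: start y=0.000, vy=5.576 → t=1.137, apex=1.585, x_land=98.267, impact vy=-5.576
  bounce: vy ← 0.51·5.576 = 2.844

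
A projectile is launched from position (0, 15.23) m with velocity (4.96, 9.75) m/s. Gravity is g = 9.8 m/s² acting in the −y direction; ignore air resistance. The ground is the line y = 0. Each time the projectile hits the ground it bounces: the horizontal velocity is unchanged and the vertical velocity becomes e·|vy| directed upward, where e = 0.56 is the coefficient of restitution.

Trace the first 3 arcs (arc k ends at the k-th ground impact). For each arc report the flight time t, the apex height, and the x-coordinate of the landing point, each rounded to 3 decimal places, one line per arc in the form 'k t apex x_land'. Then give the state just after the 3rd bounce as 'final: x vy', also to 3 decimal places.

Arc 1: start y=15.230, vy=9.750 → t=3.019, apex=20.080, x_land=14.975, impact vy=-19.839
  bounce: vy ← 0.56·19.839 = 11.110
Arc 2: start y=0.000, vy=11.110 → t=2.267, apex=6.297, x_land=26.221, impact vy=-11.110
  bounce: vy ← 0.56·11.110 = 6.221
Arc 3: start y=0.000, vy=6.221 → t=1.270, apex=1.975, x_land=32.519, impact vy=-6.221
  bounce: vy ← 0.56·6.221 = 3.484

1 3.019 20.080 14.975
2 2.267 6.297 26.221
3 1.270 1.975 32.519
final: 32.519 3.484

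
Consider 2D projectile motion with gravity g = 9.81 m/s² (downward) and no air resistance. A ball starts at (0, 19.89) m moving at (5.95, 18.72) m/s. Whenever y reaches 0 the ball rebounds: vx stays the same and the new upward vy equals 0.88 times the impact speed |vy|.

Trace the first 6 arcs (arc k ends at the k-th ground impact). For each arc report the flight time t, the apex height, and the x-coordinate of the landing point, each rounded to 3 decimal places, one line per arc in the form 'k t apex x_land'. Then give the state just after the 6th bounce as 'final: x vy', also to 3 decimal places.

Arc 1: start y=19.890, vy=18.720 → t=4.683, apex=37.751, x_land=27.861, impact vy=-27.215
  bounce: vy ← 0.88·27.215 = 23.950
Arc 2: start y=0.000, vy=23.950 → t=4.883, apex=29.235, x_land=56.913, impact vy=-23.950
  bounce: vy ← 0.88·23.950 = 21.076
Arc 3: start y=0.000, vy=21.076 → t=4.297, apex=22.639, x_land=82.479, impact vy=-21.076
  bounce: vy ← 0.88·21.076 = 18.547
Arc 4: start y=0.000, vy=18.547 → t=3.781, apex=17.532, x_land=104.977, impact vy=-18.547
  bounce: vy ← 0.88·18.547 = 16.321
Arc 5: start y=0.000, vy=16.321 → t=3.327, apex=13.577, x_land=124.775, impact vy=-16.321
  bounce: vy ← 0.88·16.321 = 14.362
Arc 6: start y=0.000, vy=14.362 → t=2.928, apex=10.514, x_land=142.197, impact vy=-14.362
  bounce: vy ← 0.88·14.362 = 12.639

1 4.683 37.751 27.861
2 4.883 29.235 56.913
3 4.297 22.639 82.479
4 3.781 17.532 104.977
5 3.327 13.577 124.775
6 2.928 10.514 142.197
final: 142.197 12.639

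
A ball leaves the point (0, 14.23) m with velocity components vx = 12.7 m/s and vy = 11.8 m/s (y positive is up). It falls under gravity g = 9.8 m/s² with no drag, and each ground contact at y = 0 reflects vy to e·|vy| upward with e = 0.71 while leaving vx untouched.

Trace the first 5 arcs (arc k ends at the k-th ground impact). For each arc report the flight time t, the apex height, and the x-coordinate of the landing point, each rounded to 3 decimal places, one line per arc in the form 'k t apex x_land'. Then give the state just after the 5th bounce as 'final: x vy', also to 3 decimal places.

Arc 1: start y=14.230, vy=11.800 → t=3.291, apex=21.334, x_land=41.792, impact vy=-20.449
  bounce: vy ← 0.71·20.449 = 14.519
Arc 2: start y=0.000, vy=14.519 → t=2.963, apex=10.755, x_land=79.421, impact vy=-14.519
  bounce: vy ← 0.71·14.519 = 10.308
Arc 3: start y=0.000, vy=10.308 → t=2.104, apex=5.421, x_land=106.138, impact vy=-10.308
  bounce: vy ← 0.71·10.308 = 7.319
Arc 4: start y=0.000, vy=7.319 → t=1.494, apex=2.733, x_land=125.108, impact vy=-7.319
  bounce: vy ← 0.71·7.319 = 5.196
Arc 5: start y=0.000, vy=5.196 → t=1.060, apex=1.378, x_land=138.576, impact vy=-5.196
  bounce: vy ← 0.71·5.196 = 3.689

1 3.291 21.334 41.792
2 2.963 10.755 79.421
3 2.104 5.421 106.138
4 1.494 2.733 125.108
5 1.060 1.378 138.576
final: 138.576 3.689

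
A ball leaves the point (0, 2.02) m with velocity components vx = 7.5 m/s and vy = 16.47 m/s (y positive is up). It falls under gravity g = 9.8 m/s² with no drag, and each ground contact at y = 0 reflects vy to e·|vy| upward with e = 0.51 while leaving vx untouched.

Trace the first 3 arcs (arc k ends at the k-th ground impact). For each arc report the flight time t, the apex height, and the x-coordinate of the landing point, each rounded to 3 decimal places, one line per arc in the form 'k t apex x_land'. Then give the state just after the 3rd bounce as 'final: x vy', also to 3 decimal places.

1 3.480 15.860 26.098
2 1.835 4.125 39.861
3 0.936 1.073 46.880
final: 46.880 2.339

Arc 1: start y=2.020, vy=16.470 → t=3.480, apex=15.860, x_land=26.098, impact vy=-17.631
  bounce: vy ← 0.51·17.631 = 8.992
Arc 2: start y=0.000, vy=8.992 → t=1.835, apex=4.125, x_land=39.861, impact vy=-8.992
  bounce: vy ← 0.51·8.992 = 4.586
Arc 3: start y=0.000, vy=4.586 → t=0.936, apex=1.073, x_land=46.880, impact vy=-4.586
  bounce: vy ← 0.51·4.586 = 2.339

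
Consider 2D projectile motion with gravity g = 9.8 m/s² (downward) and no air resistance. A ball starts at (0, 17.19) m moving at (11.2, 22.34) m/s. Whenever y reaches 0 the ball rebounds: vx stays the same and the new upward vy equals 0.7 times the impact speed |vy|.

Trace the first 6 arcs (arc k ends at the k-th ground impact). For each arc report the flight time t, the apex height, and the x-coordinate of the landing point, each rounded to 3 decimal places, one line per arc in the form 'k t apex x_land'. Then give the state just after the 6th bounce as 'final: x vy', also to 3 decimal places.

Arc 1: start y=17.190, vy=22.340 → t=5.230, apex=42.653, x_land=58.576, impact vy=-28.914
  bounce: vy ← 0.7·28.914 = 20.240
Arc 2: start y=0.000, vy=20.240 → t=4.131, apex=20.900, x_land=104.837, impact vy=-20.240
  bounce: vy ← 0.7·20.240 = 14.168
Arc 3: start y=0.000, vy=14.168 → t=2.891, apex=10.241, x_land=137.221, impact vy=-14.168
  bounce: vy ← 0.7·14.168 = 9.917
Arc 4: start y=0.000, vy=9.917 → t=2.024, apex=5.018, x_land=159.889, impact vy=-9.917
  bounce: vy ← 0.7·9.917 = 6.942
Arc 5: start y=0.000, vy=6.942 → t=1.417, apex=2.459, x_land=175.757, impact vy=-6.942
  bounce: vy ← 0.7·6.942 = 4.860
Arc 6: start y=0.000, vy=4.860 → t=0.992, apex=1.205, x_land=186.864, impact vy=-4.860
  bounce: vy ← 0.7·4.860 = 3.402

1 5.230 42.653 58.576
2 4.131 20.900 104.837
3 2.891 10.241 137.221
4 2.024 5.018 159.889
5 1.417 2.459 175.757
6 0.992 1.205 186.864
final: 186.864 3.402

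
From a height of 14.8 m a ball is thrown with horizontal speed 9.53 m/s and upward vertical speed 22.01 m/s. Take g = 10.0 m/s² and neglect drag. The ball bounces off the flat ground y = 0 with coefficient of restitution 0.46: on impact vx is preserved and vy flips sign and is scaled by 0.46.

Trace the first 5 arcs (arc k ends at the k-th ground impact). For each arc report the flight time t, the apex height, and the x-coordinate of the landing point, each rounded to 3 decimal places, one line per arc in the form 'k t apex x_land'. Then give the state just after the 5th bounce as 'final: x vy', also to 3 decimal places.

Arc 1: start y=14.800, vy=22.010 → t=4.995, apex=39.022, x_land=47.599, impact vy=-27.936
  bounce: vy ← 0.46·27.936 = 12.851
Arc 2: start y=0.000, vy=12.851 → t=2.570, apex=8.257, x_land=72.092, impact vy=-12.851
  bounce: vy ← 0.46·12.851 = 5.911
Arc 3: start y=0.000, vy=5.911 → t=1.182, apex=1.747, x_land=83.359, impact vy=-5.911
  bounce: vy ← 0.46·5.911 = 2.719
Arc 4: start y=0.000, vy=2.719 → t=0.544, apex=0.370, x_land=88.542, impact vy=-2.719
  bounce: vy ← 0.46·2.719 = 1.251
Arc 5: start y=0.000, vy=1.251 → t=0.250, apex=0.078, x_land=90.926, impact vy=-1.251
  bounce: vy ← 0.46·1.251 = 0.575

1 4.995 39.022 47.599
2 2.570 8.257 72.092
3 1.182 1.747 83.359
4 0.544 0.370 88.542
5 0.250 0.078 90.926
final: 90.926 0.575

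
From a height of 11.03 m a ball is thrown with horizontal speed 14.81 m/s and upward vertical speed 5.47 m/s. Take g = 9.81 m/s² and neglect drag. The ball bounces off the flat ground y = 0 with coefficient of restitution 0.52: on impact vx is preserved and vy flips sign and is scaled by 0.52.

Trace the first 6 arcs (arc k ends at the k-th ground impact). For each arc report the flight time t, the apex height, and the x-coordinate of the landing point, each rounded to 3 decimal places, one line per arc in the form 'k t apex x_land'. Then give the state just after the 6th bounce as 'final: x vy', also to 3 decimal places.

Arc 1: start y=11.030, vy=5.470 → t=2.157, apex=12.555, x_land=31.952, impact vy=-15.695
  bounce: vy ← 0.52·15.695 = 8.161
Arc 2: start y=0.000, vy=8.161 → t=1.664, apex=3.395, x_land=56.594, impact vy=-8.161
  bounce: vy ← 0.52·8.161 = 4.244
Arc 3: start y=0.000, vy=4.244 → t=0.865, apex=0.918, x_land=69.408, impact vy=-4.244
  bounce: vy ← 0.52·4.244 = 2.207
Arc 4: start y=0.000, vy=2.207 → t=0.450, apex=0.248, x_land=76.071, impact vy=-2.207
  bounce: vy ← 0.52·2.207 = 1.148
Arc 5: start y=0.000, vy=1.148 → t=0.234, apex=0.067, x_land=79.536, impact vy=-1.148
  bounce: vy ← 0.52·1.148 = 0.597
Arc 6: start y=0.000, vy=0.597 → t=0.122, apex=0.018, x_land=81.338, impact vy=-0.597
  bounce: vy ← 0.52·0.597 = 0.310

1 2.157 12.555 31.952
2 1.664 3.395 56.594
3 0.865 0.918 69.408
4 0.450 0.248 76.071
5 0.234 0.067 79.536
6 0.122 0.018 81.338
final: 81.338 0.310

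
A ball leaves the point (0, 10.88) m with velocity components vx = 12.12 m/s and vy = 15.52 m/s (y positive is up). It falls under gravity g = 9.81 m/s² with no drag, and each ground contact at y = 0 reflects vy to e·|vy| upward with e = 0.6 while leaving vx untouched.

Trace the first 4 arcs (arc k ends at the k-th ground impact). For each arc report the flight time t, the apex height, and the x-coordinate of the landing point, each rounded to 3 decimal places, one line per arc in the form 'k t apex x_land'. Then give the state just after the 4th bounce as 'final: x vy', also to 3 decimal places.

1 3.755 23.157 45.509
2 2.607 8.336 77.110
3 1.564 3.001 96.071
4 0.939 1.080 107.447
final: 107.447 2.762

Arc 1: start y=10.880, vy=15.520 → t=3.755, apex=23.157, x_land=45.509, impact vy=-21.315
  bounce: vy ← 0.6·21.315 = 12.789
Arc 2: start y=0.000, vy=12.789 → t=2.607, apex=8.336, x_land=77.110, impact vy=-12.789
  bounce: vy ← 0.6·12.789 = 7.673
Arc 3: start y=0.000, vy=7.673 → t=1.564, apex=3.001, x_land=96.071, impact vy=-7.673
  bounce: vy ← 0.6·7.673 = 4.604
Arc 4: start y=0.000, vy=4.604 → t=0.939, apex=1.080, x_land=107.447, impact vy=-4.604
  bounce: vy ← 0.6·4.604 = 2.762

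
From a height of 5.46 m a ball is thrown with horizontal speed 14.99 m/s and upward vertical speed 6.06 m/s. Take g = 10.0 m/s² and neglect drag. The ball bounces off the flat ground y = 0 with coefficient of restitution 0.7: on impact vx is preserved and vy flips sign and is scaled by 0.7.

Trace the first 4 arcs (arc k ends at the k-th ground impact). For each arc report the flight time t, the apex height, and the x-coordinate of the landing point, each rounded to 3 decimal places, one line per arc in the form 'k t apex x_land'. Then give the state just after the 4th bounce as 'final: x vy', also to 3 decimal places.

Arc 1: start y=5.460, vy=6.060 → t=1.814, apex=7.296, x_land=27.192, impact vy=-12.080
  bounce: vy ← 0.7·12.080 = 8.456
Arc 2: start y=0.000, vy=8.456 → t=1.691, apex=3.575, x_land=52.543, impact vy=-8.456
  bounce: vy ← 0.7·8.456 = 5.919
Arc 3: start y=0.000, vy=5.919 → t=1.184, apex=1.752, x_land=70.288, impact vy=-5.919
  bounce: vy ← 0.7·5.919 = 4.143
Arc 4: start y=0.000, vy=4.143 → t=0.829, apex=0.858, x_land=82.710, impact vy=-4.143
  bounce: vy ← 0.7·4.143 = 2.900

1 1.814 7.296 27.192
2 1.691 3.575 52.543
3 1.184 1.752 70.288
4 0.829 0.858 82.710
final: 82.710 2.900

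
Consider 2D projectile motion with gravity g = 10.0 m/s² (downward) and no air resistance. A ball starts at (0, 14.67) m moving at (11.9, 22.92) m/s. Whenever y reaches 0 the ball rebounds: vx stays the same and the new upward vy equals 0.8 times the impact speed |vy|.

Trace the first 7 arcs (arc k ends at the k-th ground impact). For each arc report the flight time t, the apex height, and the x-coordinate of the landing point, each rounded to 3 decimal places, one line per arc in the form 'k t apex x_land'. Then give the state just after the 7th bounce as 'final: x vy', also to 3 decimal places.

1 5.153 40.936 61.325
2 4.578 26.199 115.805
3 3.663 16.768 159.389
4 2.930 10.731 194.256
5 2.344 6.868 222.149
6 1.875 4.396 244.464
7 1.500 2.813 262.316
final: 262.316 6.001

Arc 1: start y=14.670, vy=22.920 → t=5.153, apex=40.936, x_land=61.325, impact vy=-28.613
  bounce: vy ← 0.8·28.613 = 22.891
Arc 2: start y=0.000, vy=22.891 → t=4.578, apex=26.199, x_land=115.805, impact vy=-22.891
  bounce: vy ← 0.8·22.891 = 18.313
Arc 3: start y=0.000, vy=18.313 → t=3.663, apex=16.768, x_land=159.389, impact vy=-18.313
  bounce: vy ← 0.8·18.313 = 14.650
Arc 4: start y=0.000, vy=14.650 → t=2.930, apex=10.731, x_land=194.256, impact vy=-14.650
  bounce: vy ← 0.8·14.650 = 11.720
Arc 5: start y=0.000, vy=11.720 → t=2.344, apex=6.868, x_land=222.149, impact vy=-11.720
  bounce: vy ← 0.8·11.720 = 9.376
Arc 6: start y=0.000, vy=9.376 → t=1.875, apex=4.396, x_land=244.464, impact vy=-9.376
  bounce: vy ← 0.8·9.376 = 7.501
Arc 7: start y=0.000, vy=7.501 → t=1.500, apex=2.813, x_land=262.316, impact vy=-7.501
  bounce: vy ← 0.8·7.501 = 6.001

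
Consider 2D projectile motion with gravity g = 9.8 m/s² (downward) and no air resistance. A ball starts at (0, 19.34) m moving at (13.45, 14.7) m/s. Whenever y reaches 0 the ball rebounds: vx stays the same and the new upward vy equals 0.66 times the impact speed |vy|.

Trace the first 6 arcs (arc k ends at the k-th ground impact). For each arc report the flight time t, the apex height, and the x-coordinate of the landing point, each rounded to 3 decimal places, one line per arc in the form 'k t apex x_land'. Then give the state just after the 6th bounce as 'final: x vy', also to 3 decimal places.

Arc 1: start y=19.340, vy=14.700 → t=3.989, apex=30.365, x_land=53.657, impact vy=-24.396
  bounce: vy ← 0.66·24.396 = 16.101
Arc 2: start y=0.000, vy=16.101 → t=3.286, apex=13.227, x_land=97.853, impact vy=-16.101
  bounce: vy ← 0.66·16.101 = 10.627
Arc 3: start y=0.000, vy=10.627 → t=2.169, apex=5.762, x_land=127.023, impact vy=-10.627
  bounce: vy ← 0.66·10.627 = 7.014
Arc 4: start y=0.000, vy=7.014 → t=1.431, apex=2.510, x_land=146.274, impact vy=-7.014
  bounce: vy ← 0.66·7.014 = 4.629
Arc 5: start y=0.000, vy=4.629 → t=0.945, apex=1.093, x_land=158.981, impact vy=-4.629
  bounce: vy ← 0.66·4.629 = 3.055
Arc 6: start y=0.000, vy=3.055 → t=0.624, apex=0.476, x_land=167.367, impact vy=-3.055
  bounce: vy ← 0.66·3.055 = 2.016

1 3.989 30.365 53.657
2 3.286 13.227 97.853
3 2.169 5.762 127.023
4 1.431 2.510 146.274
5 0.945 1.093 158.981
6 0.624 0.476 167.367
final: 167.367 2.016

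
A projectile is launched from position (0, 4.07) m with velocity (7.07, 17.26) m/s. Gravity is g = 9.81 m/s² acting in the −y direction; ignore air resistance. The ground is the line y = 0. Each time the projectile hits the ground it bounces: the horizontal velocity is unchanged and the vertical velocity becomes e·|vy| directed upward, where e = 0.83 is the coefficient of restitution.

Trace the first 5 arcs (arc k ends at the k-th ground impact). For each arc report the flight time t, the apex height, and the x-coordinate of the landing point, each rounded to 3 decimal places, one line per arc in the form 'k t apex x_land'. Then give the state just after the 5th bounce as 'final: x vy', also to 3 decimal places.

Arc 1: start y=4.070, vy=17.260 → t=3.741, apex=19.254, x_land=26.447, impact vy=-19.436
  bounce: vy ← 0.83·19.436 = 16.132
Arc 2: start y=0.000, vy=16.132 → t=3.289, apex=13.264, x_land=49.699, impact vy=-16.132
  bounce: vy ← 0.83·16.132 = 13.390
Arc 3: start y=0.000, vy=13.390 → t=2.730, apex=9.138, x_land=68.998, impact vy=-13.390
  bounce: vy ← 0.83·13.390 = 11.113
Arc 4: start y=0.000, vy=11.113 → t=2.266, apex=6.295, x_land=85.017, impact vy=-11.113
  bounce: vy ← 0.83·11.113 = 9.224
Arc 5: start y=0.000, vy=9.224 → t=1.881, apex=4.337, x_land=98.312, impact vy=-9.224
  bounce: vy ← 0.83·9.224 = 7.656

1 3.741 19.254 26.447
2 3.289 13.264 49.699
3 2.730 9.138 68.998
4 2.266 6.295 85.017
5 1.881 4.337 98.312
final: 98.312 7.656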